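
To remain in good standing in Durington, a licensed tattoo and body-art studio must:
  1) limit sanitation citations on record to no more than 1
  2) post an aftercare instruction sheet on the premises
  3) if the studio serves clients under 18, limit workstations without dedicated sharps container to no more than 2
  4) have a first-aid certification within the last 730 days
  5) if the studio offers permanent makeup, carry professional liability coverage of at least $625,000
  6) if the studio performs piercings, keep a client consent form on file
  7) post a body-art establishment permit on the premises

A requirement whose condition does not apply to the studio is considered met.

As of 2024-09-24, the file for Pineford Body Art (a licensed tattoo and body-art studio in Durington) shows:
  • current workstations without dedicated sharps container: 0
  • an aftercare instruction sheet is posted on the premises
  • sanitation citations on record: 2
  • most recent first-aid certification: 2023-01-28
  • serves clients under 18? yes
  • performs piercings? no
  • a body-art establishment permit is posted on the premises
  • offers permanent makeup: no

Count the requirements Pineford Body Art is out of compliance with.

1. sanitation citations on record 2 > 1 → not met
2. aftercare instruction sheet present → met
3. condition 'serves clients under 18' holds; workstations without dedicated sharps container 0 ≤ 2 → met
4. first-aid certification 605 days ago vs limit 730 → met
5. condition 'offers permanent makeup' does not hold → requirement n/a → met
6. condition 'performs piercings' does not hold → requirement n/a → met
7. body-art establishment permit present → met
Not met: 1 of 7

1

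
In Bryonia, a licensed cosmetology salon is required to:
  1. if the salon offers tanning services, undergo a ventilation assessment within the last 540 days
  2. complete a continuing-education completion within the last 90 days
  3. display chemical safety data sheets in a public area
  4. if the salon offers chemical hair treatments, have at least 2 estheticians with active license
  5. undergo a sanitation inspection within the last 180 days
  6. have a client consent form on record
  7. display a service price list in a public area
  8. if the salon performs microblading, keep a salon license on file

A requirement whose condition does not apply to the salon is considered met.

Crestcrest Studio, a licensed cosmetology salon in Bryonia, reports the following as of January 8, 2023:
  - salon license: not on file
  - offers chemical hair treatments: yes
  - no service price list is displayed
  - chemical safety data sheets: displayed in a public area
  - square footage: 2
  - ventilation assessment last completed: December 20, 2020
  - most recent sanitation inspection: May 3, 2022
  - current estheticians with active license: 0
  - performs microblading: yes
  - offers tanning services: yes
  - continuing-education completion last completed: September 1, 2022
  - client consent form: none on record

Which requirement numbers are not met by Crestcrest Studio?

1. condition 'offers tanning services' holds; ventilation assessment 749 days ago vs limit 540 → not met
2. continuing-education completion 129 days ago vs limit 90 → not met
3. chemical safety data sheets present → met
4. condition 'offers chemical hair treatments' holds; estheticians with active license 0 < 2 → not met
5. sanitation inspection 250 days ago vs limit 180 → not met
6. client consent form absent → not met
7. service price list absent → not met
8. condition 'performs microblading' holds; salon license absent → not met
Not met: 1, 2, 4, 5, 6, 7, 8

1, 2, 4, 5, 6, 7, 8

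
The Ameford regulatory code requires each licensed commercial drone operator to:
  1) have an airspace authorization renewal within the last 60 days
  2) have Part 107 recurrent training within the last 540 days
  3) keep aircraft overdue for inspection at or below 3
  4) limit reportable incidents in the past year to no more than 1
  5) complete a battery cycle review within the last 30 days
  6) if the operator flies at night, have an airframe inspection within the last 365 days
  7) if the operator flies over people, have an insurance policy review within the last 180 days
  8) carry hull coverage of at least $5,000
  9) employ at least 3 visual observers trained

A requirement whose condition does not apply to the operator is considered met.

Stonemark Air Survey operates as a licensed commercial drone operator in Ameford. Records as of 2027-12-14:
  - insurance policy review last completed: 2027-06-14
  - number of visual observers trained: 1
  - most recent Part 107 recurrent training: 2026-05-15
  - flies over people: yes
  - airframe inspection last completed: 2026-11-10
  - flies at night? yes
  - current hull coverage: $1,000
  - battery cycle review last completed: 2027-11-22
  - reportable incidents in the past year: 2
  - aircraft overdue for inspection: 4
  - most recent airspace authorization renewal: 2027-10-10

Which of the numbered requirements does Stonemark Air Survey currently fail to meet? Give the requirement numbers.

1, 2, 3, 4, 6, 7, 8, 9

1. airspace authorization renewal 65 days ago vs limit 60 → not met
2. Part 107 recurrent training 578 days ago vs limit 540 → not met
3. aircraft overdue for inspection 4 > 3 → not met
4. reportable incidents in the past year 2 > 1 → not met
5. battery cycle review 22 days ago vs limit 30 → met
6. condition 'flies at night' holds; airframe inspection 399 days ago vs limit 365 → not met
7. condition 'flies over people' holds; insurance policy review 183 days ago vs limit 180 → not met
8. hull coverage $1,000 < $5,000 → not met
9. visual observers trained 1 < 3 → not met
Not met: 1, 2, 3, 4, 6, 7, 8, 9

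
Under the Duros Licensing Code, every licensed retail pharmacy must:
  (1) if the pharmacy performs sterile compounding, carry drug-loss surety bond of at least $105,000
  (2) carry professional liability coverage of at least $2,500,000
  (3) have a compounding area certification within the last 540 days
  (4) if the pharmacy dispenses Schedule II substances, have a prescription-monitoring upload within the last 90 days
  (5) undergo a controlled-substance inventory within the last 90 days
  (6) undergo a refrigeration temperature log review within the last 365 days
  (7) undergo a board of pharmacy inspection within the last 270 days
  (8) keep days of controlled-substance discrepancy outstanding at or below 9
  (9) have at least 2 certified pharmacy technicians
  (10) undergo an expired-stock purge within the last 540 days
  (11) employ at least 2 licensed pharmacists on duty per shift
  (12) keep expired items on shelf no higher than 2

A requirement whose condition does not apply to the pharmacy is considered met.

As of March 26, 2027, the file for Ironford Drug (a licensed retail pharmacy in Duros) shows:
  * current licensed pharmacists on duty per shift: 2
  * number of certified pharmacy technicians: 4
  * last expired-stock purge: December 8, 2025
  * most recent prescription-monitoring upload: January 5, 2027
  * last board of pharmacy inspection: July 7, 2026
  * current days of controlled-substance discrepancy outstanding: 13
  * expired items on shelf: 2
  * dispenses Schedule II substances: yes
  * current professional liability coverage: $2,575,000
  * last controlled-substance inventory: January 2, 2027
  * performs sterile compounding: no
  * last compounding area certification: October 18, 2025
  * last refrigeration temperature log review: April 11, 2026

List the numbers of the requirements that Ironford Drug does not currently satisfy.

8

1. condition 'performs sterile compounding' does not hold → requirement n/a → met
2. professional liability coverage $2,575,000 ≥ $2,500,000 → met
3. compounding area certification 524 days ago vs limit 540 → met
4. condition 'dispenses Schedule II substances' holds; prescription-monitoring upload 80 days ago vs limit 90 → met
5. controlled-substance inventory 83 days ago vs limit 90 → met
6. refrigeration temperature log review 349 days ago vs limit 365 → met
7. board of pharmacy inspection 262 days ago vs limit 270 → met
8. days of controlled-substance discrepancy outstanding 13 > 9 → not met
9. certified pharmacy technicians 4 ≥ 2 → met
10. expired-stock purge 473 days ago vs limit 540 → met
11. licensed pharmacists on duty per shift 2 ≥ 2 → met
12. expired items on shelf 2 ≤ 2 → met
Not met: 8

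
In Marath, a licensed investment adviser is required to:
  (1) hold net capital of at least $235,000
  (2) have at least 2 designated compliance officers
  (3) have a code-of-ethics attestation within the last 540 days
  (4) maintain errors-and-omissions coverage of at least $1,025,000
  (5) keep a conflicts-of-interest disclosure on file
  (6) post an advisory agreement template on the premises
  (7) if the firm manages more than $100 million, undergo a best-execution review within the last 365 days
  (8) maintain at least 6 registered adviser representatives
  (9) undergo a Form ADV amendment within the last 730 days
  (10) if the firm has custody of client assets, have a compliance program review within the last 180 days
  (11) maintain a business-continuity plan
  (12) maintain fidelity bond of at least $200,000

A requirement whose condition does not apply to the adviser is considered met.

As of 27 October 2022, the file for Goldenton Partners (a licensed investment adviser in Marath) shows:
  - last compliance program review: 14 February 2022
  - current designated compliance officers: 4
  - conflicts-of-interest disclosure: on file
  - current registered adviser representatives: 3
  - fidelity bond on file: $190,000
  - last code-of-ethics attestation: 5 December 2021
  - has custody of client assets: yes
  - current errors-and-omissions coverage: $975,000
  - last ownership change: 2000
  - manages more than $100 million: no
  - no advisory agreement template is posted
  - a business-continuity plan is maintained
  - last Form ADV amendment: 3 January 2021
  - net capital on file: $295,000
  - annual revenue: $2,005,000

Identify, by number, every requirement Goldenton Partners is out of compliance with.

4, 6, 8, 10, 12

1. net capital $295,000 ≥ $235,000 → met
2. designated compliance officers 4 ≥ 2 → met
3. code-of-ethics attestation 326 days ago vs limit 540 → met
4. errors-and-omissions coverage $975,000 < $1,025,000 → not met
5. conflicts-of-interest disclosure present → met
6. advisory agreement template absent → not met
7. condition 'manages more than $100 million' does not hold → requirement n/a → met
8. registered adviser representatives 3 < 6 → not met
9. Form ADV amendment 662 days ago vs limit 730 → met
10. condition 'has custody of client assets' holds; compliance program review 255 days ago vs limit 180 → not met
11. business-continuity plan present → met
12. fidelity bond $190,000 < $200,000 → not met
Not met: 4, 6, 8, 10, 12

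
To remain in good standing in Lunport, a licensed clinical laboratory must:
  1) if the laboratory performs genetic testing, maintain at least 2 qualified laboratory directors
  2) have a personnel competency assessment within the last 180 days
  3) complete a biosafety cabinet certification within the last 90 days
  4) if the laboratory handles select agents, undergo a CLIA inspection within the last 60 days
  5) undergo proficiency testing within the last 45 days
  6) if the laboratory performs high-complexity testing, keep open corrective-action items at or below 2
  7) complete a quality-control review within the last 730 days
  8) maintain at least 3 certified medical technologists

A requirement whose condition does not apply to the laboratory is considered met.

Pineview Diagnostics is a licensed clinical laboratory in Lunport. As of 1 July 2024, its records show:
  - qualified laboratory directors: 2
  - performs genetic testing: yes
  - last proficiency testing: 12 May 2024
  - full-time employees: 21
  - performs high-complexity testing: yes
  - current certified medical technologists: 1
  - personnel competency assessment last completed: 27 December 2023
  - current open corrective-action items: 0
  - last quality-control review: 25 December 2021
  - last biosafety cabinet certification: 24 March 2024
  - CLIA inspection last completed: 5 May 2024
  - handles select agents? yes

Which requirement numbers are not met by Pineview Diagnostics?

1. condition 'performs genetic testing' holds; qualified laboratory directors 2 ≥ 2 → met
2. personnel competency assessment 187 days ago vs limit 180 → not met
3. biosafety cabinet certification 99 days ago vs limit 90 → not met
4. condition 'handles select agents' holds; CLIA inspection 57 days ago vs limit 60 → met
5. proficiency testing 50 days ago vs limit 45 → not met
6. condition 'performs high-complexity testing' holds; open corrective-action items 0 ≤ 2 → met
7. quality-control review 919 days ago vs limit 730 → not met
8. certified medical technologists 1 < 3 → not met
Not met: 2, 3, 5, 7, 8

2, 3, 5, 7, 8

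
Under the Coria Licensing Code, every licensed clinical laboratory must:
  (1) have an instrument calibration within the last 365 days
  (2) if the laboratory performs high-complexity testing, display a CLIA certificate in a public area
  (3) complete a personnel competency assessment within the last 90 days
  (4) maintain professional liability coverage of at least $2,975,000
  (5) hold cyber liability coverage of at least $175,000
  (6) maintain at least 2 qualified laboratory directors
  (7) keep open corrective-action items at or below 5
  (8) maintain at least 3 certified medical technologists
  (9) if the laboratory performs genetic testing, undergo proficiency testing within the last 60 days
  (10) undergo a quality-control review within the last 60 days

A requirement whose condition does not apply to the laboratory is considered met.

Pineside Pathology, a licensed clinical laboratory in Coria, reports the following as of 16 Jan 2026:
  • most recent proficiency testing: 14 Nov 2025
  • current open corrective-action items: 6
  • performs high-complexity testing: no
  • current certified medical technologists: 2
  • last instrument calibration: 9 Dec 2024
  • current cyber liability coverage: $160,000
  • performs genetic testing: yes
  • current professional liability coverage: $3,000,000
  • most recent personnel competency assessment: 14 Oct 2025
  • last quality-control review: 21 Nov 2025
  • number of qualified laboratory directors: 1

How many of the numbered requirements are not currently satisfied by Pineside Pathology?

1. instrument calibration 403 days ago vs limit 365 → not met
2. condition 'performs high-complexity testing' does not hold → requirement n/a → met
3. personnel competency assessment 94 days ago vs limit 90 → not met
4. professional liability coverage $3,000,000 ≥ $2,975,000 → met
5. cyber liability coverage $160,000 < $175,000 → not met
6. qualified laboratory directors 1 < 2 → not met
7. open corrective-action items 6 > 5 → not met
8. certified medical technologists 2 < 3 → not met
9. condition 'performs genetic testing' holds; proficiency testing 63 days ago vs limit 60 → not met
10. quality-control review 56 days ago vs limit 60 → met
Not met: 7 of 10

7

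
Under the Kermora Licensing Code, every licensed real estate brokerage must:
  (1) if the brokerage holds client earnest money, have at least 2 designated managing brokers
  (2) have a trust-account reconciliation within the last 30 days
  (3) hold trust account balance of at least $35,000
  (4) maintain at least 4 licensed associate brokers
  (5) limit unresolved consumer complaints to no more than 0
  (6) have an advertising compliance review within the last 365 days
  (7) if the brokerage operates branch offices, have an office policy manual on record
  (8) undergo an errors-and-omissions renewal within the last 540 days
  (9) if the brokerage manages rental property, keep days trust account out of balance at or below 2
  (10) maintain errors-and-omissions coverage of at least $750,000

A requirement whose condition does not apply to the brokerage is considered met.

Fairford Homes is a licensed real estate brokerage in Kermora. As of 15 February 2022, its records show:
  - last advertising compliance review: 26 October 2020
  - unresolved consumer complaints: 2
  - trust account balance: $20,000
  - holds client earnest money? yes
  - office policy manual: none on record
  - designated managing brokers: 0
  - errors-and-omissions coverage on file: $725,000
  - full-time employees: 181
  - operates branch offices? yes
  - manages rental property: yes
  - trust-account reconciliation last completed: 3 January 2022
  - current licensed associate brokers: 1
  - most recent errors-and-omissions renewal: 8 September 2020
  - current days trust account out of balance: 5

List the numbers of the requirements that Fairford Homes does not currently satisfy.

1, 2, 3, 4, 5, 6, 7, 9, 10

1. condition 'holds client earnest money' holds; designated managing brokers 0 < 2 → not met
2. trust-account reconciliation 43 days ago vs limit 30 → not met
3. trust account balance $20,000 < $35,000 → not met
4. licensed associate brokers 1 < 4 → not met
5. unresolved consumer complaints 2 > 0 → not met
6. advertising compliance review 477 days ago vs limit 365 → not met
7. condition 'operates branch offices' holds; office policy manual absent → not met
8. errors-and-omissions renewal 525 days ago vs limit 540 → met
9. condition 'manages rental property' holds; days trust account out of balance 5 > 2 → not met
10. errors-and-omissions coverage $725,000 < $750,000 → not met
Not met: 1, 2, 3, 4, 5, 6, 7, 9, 10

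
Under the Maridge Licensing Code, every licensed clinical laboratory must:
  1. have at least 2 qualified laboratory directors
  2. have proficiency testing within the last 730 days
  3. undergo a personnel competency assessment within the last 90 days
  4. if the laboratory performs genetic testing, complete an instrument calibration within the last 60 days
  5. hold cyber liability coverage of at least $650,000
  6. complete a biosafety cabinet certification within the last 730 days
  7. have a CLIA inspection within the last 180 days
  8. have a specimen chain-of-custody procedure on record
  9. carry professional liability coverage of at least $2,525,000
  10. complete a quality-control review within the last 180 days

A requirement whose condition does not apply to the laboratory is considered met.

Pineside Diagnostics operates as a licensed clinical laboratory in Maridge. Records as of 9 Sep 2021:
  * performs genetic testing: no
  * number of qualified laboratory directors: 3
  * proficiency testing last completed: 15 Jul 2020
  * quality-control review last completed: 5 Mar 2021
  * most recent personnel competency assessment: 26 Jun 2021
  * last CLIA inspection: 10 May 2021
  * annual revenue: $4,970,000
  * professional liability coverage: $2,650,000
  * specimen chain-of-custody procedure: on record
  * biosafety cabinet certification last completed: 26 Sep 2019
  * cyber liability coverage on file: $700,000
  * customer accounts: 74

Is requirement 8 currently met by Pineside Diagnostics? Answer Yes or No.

Yes

8. specimen chain-of-custody procedure present → met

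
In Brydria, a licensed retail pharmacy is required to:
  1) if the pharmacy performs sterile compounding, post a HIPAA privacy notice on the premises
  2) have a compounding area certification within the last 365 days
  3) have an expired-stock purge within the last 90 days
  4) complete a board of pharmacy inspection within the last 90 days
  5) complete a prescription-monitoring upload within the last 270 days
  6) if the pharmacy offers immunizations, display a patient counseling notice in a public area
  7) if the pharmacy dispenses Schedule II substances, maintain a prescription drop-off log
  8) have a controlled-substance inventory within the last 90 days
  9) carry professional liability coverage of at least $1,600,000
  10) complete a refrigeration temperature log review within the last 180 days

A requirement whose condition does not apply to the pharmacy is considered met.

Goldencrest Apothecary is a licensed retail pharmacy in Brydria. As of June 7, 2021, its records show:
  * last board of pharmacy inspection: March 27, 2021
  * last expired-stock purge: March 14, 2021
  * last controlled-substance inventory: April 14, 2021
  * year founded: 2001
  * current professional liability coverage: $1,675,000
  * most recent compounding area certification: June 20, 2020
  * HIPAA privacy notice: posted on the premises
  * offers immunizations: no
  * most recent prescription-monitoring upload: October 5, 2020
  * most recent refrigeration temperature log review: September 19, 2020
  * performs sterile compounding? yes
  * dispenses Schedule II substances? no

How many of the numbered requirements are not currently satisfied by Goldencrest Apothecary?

1. condition 'performs sterile compounding' holds; HIPAA privacy notice present → met
2. compounding area certification 352 days ago vs limit 365 → met
3. expired-stock purge 85 days ago vs limit 90 → met
4. board of pharmacy inspection 72 days ago vs limit 90 → met
5. prescription-monitoring upload 245 days ago vs limit 270 → met
6. condition 'offers immunizations' does not hold → requirement n/a → met
7. condition 'dispenses Schedule II substances' does not hold → requirement n/a → met
8. controlled-substance inventory 54 days ago vs limit 90 → met
9. professional liability coverage $1,675,000 ≥ $1,600,000 → met
10. refrigeration temperature log review 261 days ago vs limit 180 → not met
Not met: 1 of 10

1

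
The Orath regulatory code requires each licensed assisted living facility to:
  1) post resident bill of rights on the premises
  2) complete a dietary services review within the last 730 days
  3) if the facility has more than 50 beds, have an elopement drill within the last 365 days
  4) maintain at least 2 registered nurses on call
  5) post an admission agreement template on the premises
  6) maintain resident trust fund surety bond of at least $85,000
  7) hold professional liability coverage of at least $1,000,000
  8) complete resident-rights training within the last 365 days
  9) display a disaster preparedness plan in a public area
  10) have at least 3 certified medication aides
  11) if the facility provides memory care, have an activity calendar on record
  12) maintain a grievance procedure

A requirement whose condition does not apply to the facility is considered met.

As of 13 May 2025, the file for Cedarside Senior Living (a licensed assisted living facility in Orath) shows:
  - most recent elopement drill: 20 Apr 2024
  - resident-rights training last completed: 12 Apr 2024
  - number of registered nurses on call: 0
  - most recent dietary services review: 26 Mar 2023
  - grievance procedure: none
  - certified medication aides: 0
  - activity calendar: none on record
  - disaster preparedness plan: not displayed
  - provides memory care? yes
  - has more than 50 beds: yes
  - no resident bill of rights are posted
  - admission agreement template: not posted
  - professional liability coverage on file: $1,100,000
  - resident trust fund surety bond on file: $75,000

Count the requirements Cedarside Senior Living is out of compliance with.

11

1. resident bill of rights absent → not met
2. dietary services review 779 days ago vs limit 730 → not met
3. condition 'has more than 50 beds' holds; elopement drill 388 days ago vs limit 365 → not met
4. registered nurses on call 0 < 2 → not met
5. admission agreement template absent → not met
6. resident trust fund surety bond $75,000 < $85,000 → not met
7. professional liability coverage $1,100,000 ≥ $1,000,000 → met
8. resident-rights training 396 days ago vs limit 365 → not met
9. disaster preparedness plan absent → not met
10. certified medication aides 0 < 3 → not met
11. condition 'provides memory care' holds; activity calendar absent → not met
12. grievance procedure absent → not met
Not met: 11 of 12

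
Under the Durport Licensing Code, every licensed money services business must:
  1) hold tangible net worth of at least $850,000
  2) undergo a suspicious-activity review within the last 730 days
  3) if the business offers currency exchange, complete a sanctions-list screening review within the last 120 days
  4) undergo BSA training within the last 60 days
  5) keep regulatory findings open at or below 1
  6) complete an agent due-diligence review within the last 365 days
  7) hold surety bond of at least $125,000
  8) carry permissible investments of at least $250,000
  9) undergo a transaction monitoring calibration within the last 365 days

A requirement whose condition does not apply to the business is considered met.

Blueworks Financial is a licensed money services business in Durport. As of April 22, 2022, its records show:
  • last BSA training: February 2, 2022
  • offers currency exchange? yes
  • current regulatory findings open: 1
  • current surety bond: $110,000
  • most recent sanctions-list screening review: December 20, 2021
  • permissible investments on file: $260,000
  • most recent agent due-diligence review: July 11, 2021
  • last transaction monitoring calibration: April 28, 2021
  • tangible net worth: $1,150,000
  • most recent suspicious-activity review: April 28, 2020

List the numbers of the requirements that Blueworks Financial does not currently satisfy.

1. tangible net worth $1,150,000 ≥ $850,000 → met
2. suspicious-activity review 724 days ago vs limit 730 → met
3. condition 'offers currency exchange' holds; sanctions-list screening review 123 days ago vs limit 120 → not met
4. BSA training 79 days ago vs limit 60 → not met
5. regulatory findings open 1 ≤ 1 → met
6. agent due-diligence review 285 days ago vs limit 365 → met
7. surety bond $110,000 < $125,000 → not met
8. permissible investments $260,000 ≥ $250,000 → met
9. transaction monitoring calibration 359 days ago vs limit 365 → met
Not met: 3, 4, 7

3, 4, 7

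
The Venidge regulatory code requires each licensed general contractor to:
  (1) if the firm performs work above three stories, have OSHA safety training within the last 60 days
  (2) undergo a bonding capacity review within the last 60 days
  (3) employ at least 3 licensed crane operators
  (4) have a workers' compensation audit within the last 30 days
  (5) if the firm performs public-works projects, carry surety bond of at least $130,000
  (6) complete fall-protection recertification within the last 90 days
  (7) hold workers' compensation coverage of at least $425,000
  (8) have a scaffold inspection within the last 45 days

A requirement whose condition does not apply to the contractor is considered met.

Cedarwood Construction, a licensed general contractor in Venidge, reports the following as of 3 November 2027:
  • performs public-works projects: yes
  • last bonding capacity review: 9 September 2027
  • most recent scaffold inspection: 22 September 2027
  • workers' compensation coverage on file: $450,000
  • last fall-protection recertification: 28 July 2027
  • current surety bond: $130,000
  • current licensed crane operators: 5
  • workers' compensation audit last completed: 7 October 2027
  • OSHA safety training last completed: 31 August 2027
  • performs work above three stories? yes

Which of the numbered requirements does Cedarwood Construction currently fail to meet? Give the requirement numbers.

1. condition 'performs work above three stories' holds; OSHA safety training 64 days ago vs limit 60 → not met
2. bonding capacity review 55 days ago vs limit 60 → met
3. licensed crane operators 5 ≥ 3 → met
4. workers' compensation audit 27 days ago vs limit 30 → met
5. condition 'performs public-works projects' holds; surety bond $130,000 ≥ $130,000 → met
6. fall-protection recertification 98 days ago vs limit 90 → not met
7. workers' compensation coverage $450,000 ≥ $425,000 → met
8. scaffold inspection 42 days ago vs limit 45 → met
Not met: 1, 6

1, 6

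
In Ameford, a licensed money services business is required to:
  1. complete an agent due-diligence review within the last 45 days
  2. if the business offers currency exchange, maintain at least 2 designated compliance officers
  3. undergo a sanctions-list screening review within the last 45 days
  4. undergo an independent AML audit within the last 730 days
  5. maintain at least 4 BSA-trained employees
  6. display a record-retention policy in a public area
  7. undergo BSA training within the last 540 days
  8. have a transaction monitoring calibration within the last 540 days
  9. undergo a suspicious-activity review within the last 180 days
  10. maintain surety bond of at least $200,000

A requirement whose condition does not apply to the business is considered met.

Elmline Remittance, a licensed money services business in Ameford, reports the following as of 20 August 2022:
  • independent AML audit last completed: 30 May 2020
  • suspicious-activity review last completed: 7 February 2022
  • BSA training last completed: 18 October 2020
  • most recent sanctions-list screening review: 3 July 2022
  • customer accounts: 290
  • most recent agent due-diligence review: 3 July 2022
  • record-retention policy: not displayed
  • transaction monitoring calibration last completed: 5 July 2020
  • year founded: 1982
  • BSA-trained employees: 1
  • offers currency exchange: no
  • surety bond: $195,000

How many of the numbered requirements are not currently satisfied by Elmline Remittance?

1. agent due-diligence review 48 days ago vs limit 45 → not met
2. condition 'offers currency exchange' does not hold → requirement n/a → met
3. sanctions-list screening review 48 days ago vs limit 45 → not met
4. independent AML audit 812 days ago vs limit 730 → not met
5. BSA-trained employees 1 < 4 → not met
6. record-retention policy absent → not met
7. BSA training 671 days ago vs limit 540 → not met
8. transaction monitoring calibration 776 days ago vs limit 540 → not met
9. suspicious-activity review 194 days ago vs limit 180 → not met
10. surety bond $195,000 < $200,000 → not met
Not met: 9 of 10

9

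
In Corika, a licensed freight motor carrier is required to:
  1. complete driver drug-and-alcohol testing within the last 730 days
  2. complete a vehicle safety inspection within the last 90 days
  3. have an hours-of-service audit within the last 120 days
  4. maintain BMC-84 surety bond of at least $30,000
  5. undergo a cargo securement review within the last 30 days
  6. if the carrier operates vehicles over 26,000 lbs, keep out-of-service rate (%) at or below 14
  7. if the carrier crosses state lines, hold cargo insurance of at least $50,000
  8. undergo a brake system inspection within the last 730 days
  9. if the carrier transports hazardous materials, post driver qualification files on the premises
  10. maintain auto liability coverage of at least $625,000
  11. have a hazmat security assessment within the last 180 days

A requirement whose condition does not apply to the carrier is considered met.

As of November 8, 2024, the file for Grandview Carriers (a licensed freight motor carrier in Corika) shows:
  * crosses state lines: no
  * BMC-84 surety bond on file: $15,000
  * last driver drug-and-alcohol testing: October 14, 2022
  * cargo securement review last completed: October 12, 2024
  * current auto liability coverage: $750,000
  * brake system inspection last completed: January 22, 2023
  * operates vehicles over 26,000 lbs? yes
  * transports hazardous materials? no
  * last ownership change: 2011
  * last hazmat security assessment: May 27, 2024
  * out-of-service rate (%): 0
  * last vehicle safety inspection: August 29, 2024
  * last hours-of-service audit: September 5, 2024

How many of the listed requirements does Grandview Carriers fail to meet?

1. driver drug-and-alcohol testing 756 days ago vs limit 730 → not met
2. vehicle safety inspection 71 days ago vs limit 90 → met
3. hours-of-service audit 64 days ago vs limit 120 → met
4. BMC-84 surety bond $15,000 < $30,000 → not met
5. cargo securement review 27 days ago vs limit 30 → met
6. condition 'operates vehicles over 26,000 lbs' holds; out-of-service rate (%) 0 ≤ 14 → met
7. condition 'crosses state lines' does not hold → requirement n/a → met
8. brake system inspection 656 days ago vs limit 730 → met
9. condition 'transports hazardous materials' does not hold → requirement n/a → met
10. auto liability coverage $750,000 ≥ $625,000 → met
11. hazmat security assessment 165 days ago vs limit 180 → met
Not met: 2 of 11

2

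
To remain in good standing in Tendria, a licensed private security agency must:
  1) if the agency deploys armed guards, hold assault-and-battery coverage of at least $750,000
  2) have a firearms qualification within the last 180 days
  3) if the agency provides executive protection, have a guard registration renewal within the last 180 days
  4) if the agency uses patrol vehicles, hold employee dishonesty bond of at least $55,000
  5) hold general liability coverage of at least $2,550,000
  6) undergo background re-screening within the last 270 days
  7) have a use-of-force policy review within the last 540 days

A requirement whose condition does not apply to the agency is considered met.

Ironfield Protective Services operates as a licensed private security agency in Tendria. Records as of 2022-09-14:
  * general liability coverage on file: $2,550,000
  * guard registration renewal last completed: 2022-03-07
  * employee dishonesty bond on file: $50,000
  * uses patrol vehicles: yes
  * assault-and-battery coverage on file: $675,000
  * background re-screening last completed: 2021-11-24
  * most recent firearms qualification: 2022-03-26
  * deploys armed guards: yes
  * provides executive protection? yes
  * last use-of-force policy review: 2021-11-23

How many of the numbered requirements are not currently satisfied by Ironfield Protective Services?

1. condition 'deploys armed guards' holds; assault-and-battery coverage $675,000 < $750,000 → not met
2. firearms qualification 172 days ago vs limit 180 → met
3. condition 'provides executive protection' holds; guard registration renewal 191 days ago vs limit 180 → not met
4. condition 'uses patrol vehicles' holds; employee dishonesty bond $50,000 < $55,000 → not met
5. general liability coverage $2,550,000 ≥ $2,550,000 → met
6. background re-screening 294 days ago vs limit 270 → not met
7. use-of-force policy review 295 days ago vs limit 540 → met
Not met: 4 of 7

4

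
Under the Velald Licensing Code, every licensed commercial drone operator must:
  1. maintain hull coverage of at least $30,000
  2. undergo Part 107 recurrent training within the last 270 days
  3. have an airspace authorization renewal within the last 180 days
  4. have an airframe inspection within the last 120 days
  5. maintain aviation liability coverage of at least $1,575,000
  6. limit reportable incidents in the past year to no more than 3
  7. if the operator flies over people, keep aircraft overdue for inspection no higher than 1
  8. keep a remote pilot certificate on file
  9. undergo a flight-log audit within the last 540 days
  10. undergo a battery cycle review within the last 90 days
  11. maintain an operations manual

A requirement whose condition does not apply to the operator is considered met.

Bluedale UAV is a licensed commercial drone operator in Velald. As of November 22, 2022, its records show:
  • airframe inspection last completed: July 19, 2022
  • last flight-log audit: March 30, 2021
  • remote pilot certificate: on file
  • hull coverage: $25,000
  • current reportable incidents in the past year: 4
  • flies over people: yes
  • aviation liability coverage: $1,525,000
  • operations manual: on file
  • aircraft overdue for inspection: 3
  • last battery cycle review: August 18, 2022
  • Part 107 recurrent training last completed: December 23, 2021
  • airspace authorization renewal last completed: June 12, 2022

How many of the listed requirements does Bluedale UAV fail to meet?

1. hull coverage $25,000 < $30,000 → not met
2. Part 107 recurrent training 334 days ago vs limit 270 → not met
3. airspace authorization renewal 163 days ago vs limit 180 → met
4. airframe inspection 126 days ago vs limit 120 → not met
5. aviation liability coverage $1,525,000 < $1,575,000 → not met
6. reportable incidents in the past year 4 > 3 → not met
7. condition 'flies over people' holds; aircraft overdue for inspection 3 > 1 → not met
8. remote pilot certificate present → met
9. flight-log audit 602 days ago vs limit 540 → not met
10. battery cycle review 96 days ago vs limit 90 → not met
11. operations manual present → met
Not met: 8 of 11

8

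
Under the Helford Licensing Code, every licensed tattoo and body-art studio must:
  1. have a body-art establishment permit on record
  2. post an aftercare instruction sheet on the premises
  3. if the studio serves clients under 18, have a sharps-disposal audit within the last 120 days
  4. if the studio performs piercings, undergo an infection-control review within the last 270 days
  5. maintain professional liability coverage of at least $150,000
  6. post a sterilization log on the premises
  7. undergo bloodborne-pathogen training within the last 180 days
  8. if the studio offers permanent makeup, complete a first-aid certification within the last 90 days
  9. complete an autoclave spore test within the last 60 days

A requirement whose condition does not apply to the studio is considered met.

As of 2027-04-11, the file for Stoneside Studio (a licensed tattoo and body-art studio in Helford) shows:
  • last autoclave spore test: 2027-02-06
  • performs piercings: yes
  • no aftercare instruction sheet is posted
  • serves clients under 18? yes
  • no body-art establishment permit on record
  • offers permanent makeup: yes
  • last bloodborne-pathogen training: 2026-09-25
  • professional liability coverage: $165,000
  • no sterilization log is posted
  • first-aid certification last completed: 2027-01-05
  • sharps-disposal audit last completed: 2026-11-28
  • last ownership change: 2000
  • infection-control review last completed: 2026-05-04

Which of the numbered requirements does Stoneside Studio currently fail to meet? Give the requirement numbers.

1. body-art establishment permit absent → not met
2. aftercare instruction sheet absent → not met
3. condition 'serves clients under 18' holds; sharps-disposal audit 134 days ago vs limit 120 → not met
4. condition 'performs piercings' holds; infection-control review 342 days ago vs limit 270 → not met
5. professional liability coverage $165,000 ≥ $150,000 → met
6. sterilization log absent → not met
7. bloodborne-pathogen training 198 days ago vs limit 180 → not met
8. condition 'offers permanent makeup' holds; first-aid certification 96 days ago vs limit 90 → not met
9. autoclave spore test 64 days ago vs limit 60 → not met
Not met: 1, 2, 3, 4, 6, 7, 8, 9

1, 2, 3, 4, 6, 7, 8, 9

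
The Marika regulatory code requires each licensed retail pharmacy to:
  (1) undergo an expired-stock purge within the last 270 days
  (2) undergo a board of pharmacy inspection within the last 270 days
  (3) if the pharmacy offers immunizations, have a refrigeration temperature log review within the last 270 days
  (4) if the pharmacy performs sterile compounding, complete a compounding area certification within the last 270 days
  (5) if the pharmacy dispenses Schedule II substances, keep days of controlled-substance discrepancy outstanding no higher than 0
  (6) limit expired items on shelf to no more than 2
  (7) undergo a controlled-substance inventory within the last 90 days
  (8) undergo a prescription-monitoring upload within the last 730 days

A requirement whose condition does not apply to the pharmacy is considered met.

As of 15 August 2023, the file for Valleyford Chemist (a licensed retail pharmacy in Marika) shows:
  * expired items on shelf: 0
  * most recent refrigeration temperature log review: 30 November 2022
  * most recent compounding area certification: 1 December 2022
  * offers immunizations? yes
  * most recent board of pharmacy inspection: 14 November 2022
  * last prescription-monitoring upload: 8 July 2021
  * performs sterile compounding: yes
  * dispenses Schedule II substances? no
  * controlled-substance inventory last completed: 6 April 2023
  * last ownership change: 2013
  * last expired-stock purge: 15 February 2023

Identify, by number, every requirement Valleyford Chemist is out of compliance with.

2, 7, 8

1. expired-stock purge 181 days ago vs limit 270 → met
2. board of pharmacy inspection 274 days ago vs limit 270 → not met
3. condition 'offers immunizations' holds; refrigeration temperature log review 258 days ago vs limit 270 → met
4. condition 'performs sterile compounding' holds; compounding area certification 257 days ago vs limit 270 → met
5. condition 'dispenses Schedule II substances' does not hold → requirement n/a → met
6. expired items on shelf 0 ≤ 2 → met
7. controlled-substance inventory 131 days ago vs limit 90 → not met
8. prescription-monitoring upload 768 days ago vs limit 730 → not met
Not met: 2, 7, 8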